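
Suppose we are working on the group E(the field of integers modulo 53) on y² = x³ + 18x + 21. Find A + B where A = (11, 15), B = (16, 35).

(42, 20)

(11, 15) + (16, 35). λ = (35 - 15)/(16 - 11) ≡ 20/5 mod 53. 5⁻¹ ≡ 32 (mod 53) since 5·32 = 160 ≡ 1, so λ ≡ 4.
  x = λ² - 11 - 16 = 16 - 27 ≡ 42; y = λ·(11 - 42) - 15 ≡ 20. → (42, 20)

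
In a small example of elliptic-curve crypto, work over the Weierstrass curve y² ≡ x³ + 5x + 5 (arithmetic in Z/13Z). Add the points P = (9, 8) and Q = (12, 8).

(5, 5)

(9, 8) + (12, 8). λ = (8 - 8)/(12 - 9) ≡ 0/3 mod 13. 3⁻¹ ≡ 9 (mod 13), so λ ≡ 0.
  x = λ² - 9 - 12 = 0 - 21 ≡ 5; y = λ·(9 - 5) - 8 ≡ 5. → (5, 5)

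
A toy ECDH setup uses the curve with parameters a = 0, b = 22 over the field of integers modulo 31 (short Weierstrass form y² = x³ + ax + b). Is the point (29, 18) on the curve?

y² = 18² ≡ 14; x³ + 0x + 22 = 24411 ≡ 14 (mod 31). 14 = 14.

yes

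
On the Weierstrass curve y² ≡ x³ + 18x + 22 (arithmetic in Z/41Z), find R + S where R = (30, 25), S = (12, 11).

(32, 19)

(30, 25) + (12, 11). λ = (11 - 25)/(12 - 30) ≡ 27/23 mod 41. 23⁻¹ ≡ 25 (mod 41) since 23·25 = 575 ≡ 1, so λ ≡ 19.
  x = λ² - 30 - 12 = 361 - 42 ≡ 32; y = λ·(30 - 32) - 25 ≡ 19. → (32, 19)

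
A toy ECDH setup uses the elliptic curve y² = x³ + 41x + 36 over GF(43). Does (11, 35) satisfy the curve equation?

no

y² = 35² ≡ 21; x³ + 41x + 36 = 1818 ≡ 12 (mod 43). 21 ≠ 12.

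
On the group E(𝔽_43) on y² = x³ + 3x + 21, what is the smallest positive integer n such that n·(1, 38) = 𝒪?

7

2P: tangent at (1, 38): λ = (3·1² + 3)/(2·38) ≡ 6/33. 33⁻¹ ≡ 30 (mod 43) since 33·30 = 990 ≡ 1, so λ ≡ 6·30 ≡ 8.
  x = λ² - 1 - 1 = 64 - 2 ≡ 19; y = λ·(1 - 19) - 38 ≡ 33. → (19, 33)
3P: (19, 33) + (1, 38). λ = (38 - 33)/(1 - 19) ≡ 5/25 mod 43. 25⁻¹ ≡ 31 (mod 43), so λ ≡ 26.
  x = λ² - 19 - 1 = 676 - 20 ≡ 11; y = λ·(19 - 11) - 33 ≡ 3. → (11, 3)
4P: (11, 3) + (1, 38). λ = (38 - 3)/(1 - 11) ≡ 35/33 mod 43. 33⁻¹ ≡ 30 (mod 43), so λ ≡ 18.
  x = λ² - 11 - 1 = 324 - 12 ≡ 11; y = λ·(11 - 11) - 3 ≡ 40. → (11, 40)
5P: (11, 40) + (1, 38). λ = (38 - 40)/(1 - 11) ≡ 41/33 mod 43. 33⁻¹ ≡ 30 (mod 43) since 33·30 = 990 ≡ 1, so λ ≡ 26.
  x = λ² - 11 - 1 = 676 - 12 ≡ 19; y = λ·(11 - 19) - 40 ≡ 10. → (19, 10)
6P: (19, 10) + (1, 38). λ = (38 - 10)/(1 - 19) ≡ 28/25 mod 43. 25⁻¹ ≡ 31 (mod 43), so λ ≡ 8.
  x = λ² - 19 - 1 = 64 - 20 ≡ 1; y = λ·(19 - 1) - 10 ≡ 5. → (1, 5)
7P: (1, 5) + (1, 38): same x and y₁ ≡ -y₂, so the sum is 𝒪.
7P = 𝒪, so the order is 7.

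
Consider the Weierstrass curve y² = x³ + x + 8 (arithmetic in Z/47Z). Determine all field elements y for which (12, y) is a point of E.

x³ + 1x + 8 = 1748 ≡ 9 (mod 47).
Square roots of 9 mod 47: 3 and 44 (since 3² = 9 ≡ 9).

3, 44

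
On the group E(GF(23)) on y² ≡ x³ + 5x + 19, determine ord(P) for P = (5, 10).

2P: tangent at (5, 10): λ = (3·5² + 5)/(2·10) ≡ 11/20. 20⁻¹ ≡ 15 (mod 23), so λ ≡ 11·15 ≡ 4.
  x = λ² - 5 - 5 = 16 - 10 ≡ 6; y = λ·(5 - 6) - 10 ≡ 9. → (6, 9)
3P: (6, 9) + (5, 10). λ = (10 - 9)/(5 - 6) ≡ 1/22 mod 23. 22⁻¹ ≡ 22 (mod 23) since 22·22 = 484 ≡ 1, so λ ≡ 22.
  x = λ² - 6 - 5 = 484 - 11 ≡ 13; y = λ·(6 - 13) - 9 ≡ 21. → (13, 21)
4P: (13, 21) + (5, 10). λ = (10 - 21)/(5 - 13) ≡ 12/15 mod 23. 15⁻¹ ≡ 20 (mod 23), so λ ≡ 10.
  x = λ² - 13 - 5 = 100 - 18 ≡ 13; y = λ·(13 - 13) - 21 ≡ 2. → (13, 2)
5P: (13, 2) + (5, 10). λ = (10 - 2)/(5 - 13) ≡ 8/15 mod 23. 15⁻¹ ≡ 20 (mod 23) since 15·20 = 300 ≡ 1, so λ ≡ 22.
  x = λ² - 13 - 5 = 484 - 18 ≡ 6; y = λ·(13 - 6) - 2 ≡ 14. → (6, 14)
6P: (6, 14) + (5, 10). λ = (10 - 14)/(5 - 6) ≡ 19/22 mod 23. 22⁻¹ ≡ 22 (mod 23) since 22·22 = 484 ≡ 1, so λ ≡ 4.
  x = λ² - 6 - 5 = 16 - 11 ≡ 5; y = λ·(6 - 5) - 14 ≡ 13. → (5, 13)
7P: (5, 13) + (5, 10): same x and y₁ ≡ -y₂, so the sum is 𝒪.
7P = 𝒪, so the order is 7.

7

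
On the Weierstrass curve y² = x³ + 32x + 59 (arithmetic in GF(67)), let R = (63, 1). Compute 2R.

(0, 40)

tangent at (63, 1): λ = (3·63² + 32)/(2·1) ≡ 13/2. 2⁻¹ ≡ 34 (mod 67), so λ ≡ 13·34 ≡ 40.
  x = λ² - 63 - 63 = 1600 - 126 ≡ 0; y = λ·(63 - 0) - 1 ≡ 40. → (0, 40)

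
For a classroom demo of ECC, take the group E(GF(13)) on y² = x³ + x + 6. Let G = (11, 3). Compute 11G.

Repeated addition: build up to 11G.
2G: tangent at (11, 3): λ = (3·11² + 1)/(2·3) ≡ 0/6. 6⁻¹ ≡ 11 (mod 13) since 6·11 = 66 ≡ 1, so λ ≡ 0·11 ≡ 0.
  x = λ² - 11 - 11 = 0 - 22 ≡ 4; y = λ·(11 - 4) - 3 ≡ 10. → (4, 10)
3G: (4, 10) + (11, 3). λ = (3 - 10)/(11 - 4) ≡ 6/7 mod 13. 7⁻¹ ≡ 2 (mod 13) since 7·2 = 14 ≡ 1, so λ ≡ 12.
  x = λ² - 4 - 11 = 144 - 15 ≡ 12; y = λ·(4 - 12) - 10 ≡ 11. → (12, 11)
4G: (12, 11) + (11, 3). λ = (3 - 11)/(11 - 12) ≡ 5/12 mod 13. 12⁻¹ ≡ 12 (mod 13) since 12·12 = 144 ≡ 1, so λ ≡ 8.
  x = λ² - 12 - 11 = 64 - 23 ≡ 2; y = λ·(12 - 2) - 11 ≡ 4. → (2, 4)
5G: (2, 4) + (11, 3). λ = (3 - 4)/(11 - 2) ≡ 12/9 mod 13. 9⁻¹ ≡ 3 (mod 13) since 9·3 = 27 ≡ 1, so λ ≡ 10.
  x = λ² - 2 - 11 = 100 - 13 ≡ 9; y = λ·(2 - 9) - 4 ≡ 4. → (9, 4)
6G: (9, 4) + (11, 3). λ = (3 - 4)/(11 - 9) ≡ 12/2 mod 13. 2⁻¹ ≡ 7 (mod 13), so λ ≡ 6.
  x = λ² - 9 - 11 = 36 - 20 ≡ 3; y = λ·(9 - 3) - 4 ≡ 6. → (3, 6)
7G: (3, 6) + (11, 3). λ = (3 - 6)/(11 - 3) ≡ 10/8 mod 13. 8⁻¹ ≡ 5 (mod 13), so λ ≡ 11.
  x = λ² - 3 - 11 = 121 - 14 ≡ 3; y = λ·(3 - 3) - 6 ≡ 7. → (3, 7)
8G: (3, 7) + (11, 3). λ = (3 - 7)/(11 - 3) ≡ 9/8 mod 13. 8⁻¹ ≡ 5 (mod 13), so λ ≡ 6.
  x = λ² - 3 - 11 = 36 - 14 ≡ 9; y = λ·(3 - 9) - 7 ≡ 9. → (9, 9)
9G: (9, 9) + (11, 3). λ = (3 - 9)/(11 - 9) ≡ 7/2 mod 13. 2⁻¹ ≡ 7 (mod 13) since 2·7 = 14 ≡ 1, so λ ≡ 10.
  x = λ² - 9 - 11 = 100 - 20 ≡ 2; y = λ·(9 - 2) - 9 ≡ 9. → (2, 9)
10G: (2, 9) + (11, 3). λ = (3 - 9)/(11 - 2) ≡ 7/9 mod 13. 9⁻¹ ≡ 3 (mod 13), so λ ≡ 8.
  x = λ² - 2 - 11 = 64 - 13 ≡ 12; y = λ·(2 - 12) - 9 ≡ 2. → (12, 2)
11G: (12, 2) + (11, 3). λ = (3 - 2)/(11 - 12) ≡ 1/12 mod 13. 12⁻¹ ≡ 12 (mod 13), so λ ≡ 12.
  x = λ² - 12 - 11 = 144 - 23 ≡ 4; y = λ·(12 - 4) - 2 ≡ 3. → (4, 3)

(4, 3)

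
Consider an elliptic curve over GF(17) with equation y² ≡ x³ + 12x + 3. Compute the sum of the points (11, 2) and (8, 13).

(11, 2) + (8, 13). λ = (13 - 2)/(8 - 11) ≡ 11/14 mod 17. 14⁻¹ ≡ 11 (mod 17) since 14·11 = 154 ≡ 1, so λ ≡ 2.
  x = λ² - 11 - 8 = 4 - 19 ≡ 2; y = λ·(11 - 2) - 2 ≡ 16. → (2, 16)

(2, 16)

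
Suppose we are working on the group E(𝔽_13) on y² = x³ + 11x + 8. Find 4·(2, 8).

Write G = (2, 8).
Repeated addition: build up to 4G.
2G: tangent at (2, 8): λ = (3·2² + 11)/(2·8) ≡ 10/3. 3⁻¹ ≡ 9 (mod 13), so λ ≡ 10·9 ≡ 12.
  x = λ² - 2 - 2 = 144 - 4 ≡ 10; y = λ·(2 - 10) - 8 ≡ 0. → (10, 0)
3G: (10, 0) + (2, 8). λ = (8 - 0)/(2 - 10) ≡ 8/5 mod 13. 5⁻¹ ≡ 8 (mod 13), so λ ≡ 12.
  x = λ² - 10 - 2 = 144 - 12 ≡ 2; y = λ·(10 - 2) - 0 ≡ 5. → (2, 5)
4G: (2, 5) + (2, 8): same x and y₁ ≡ -y₂, so the sum is 𝒪.

O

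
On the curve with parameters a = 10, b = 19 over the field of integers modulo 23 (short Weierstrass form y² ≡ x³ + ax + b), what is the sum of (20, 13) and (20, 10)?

O

The two points share x = 20 and their y-coordinates satisfy 13 + 10 ≡ 0 (mod 23), so they are inverses. Their sum is O.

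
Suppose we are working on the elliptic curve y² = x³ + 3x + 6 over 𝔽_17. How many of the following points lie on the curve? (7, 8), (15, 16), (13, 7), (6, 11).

3

(7, 8): 8² ≡ 13, rhs ≡ 13 → on.
(15, 16): 16² ≡ 1, rhs ≡ 9 → off.
(13, 7): 7² ≡ 15, rhs ≡ 15 → on.
(6, 11): 11² ≡ 2, rhs ≡ 2 → on.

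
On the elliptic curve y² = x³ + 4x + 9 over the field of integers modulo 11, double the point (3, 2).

(8, 6)

tangent at (3, 2): λ = (3·3² + 4)/(2·2) ≡ 9/4. 4⁻¹ ≡ 3 (mod 11) since 4·3 = 12 ≡ 1, so λ ≡ 9·3 ≡ 5.
  x = λ² - 3 - 3 = 25 - 6 ≡ 8; y = λ·(3 - 8) - 2 ≡ 6. → (8, 6)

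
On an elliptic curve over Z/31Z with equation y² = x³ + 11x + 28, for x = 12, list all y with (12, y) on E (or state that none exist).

x³ + 11x + 28 = 1888 ≡ 28 (mod 31).
Square roots of 28 mod 31: 11 and 20 (since 11² = 121 ≡ 28).

11, 20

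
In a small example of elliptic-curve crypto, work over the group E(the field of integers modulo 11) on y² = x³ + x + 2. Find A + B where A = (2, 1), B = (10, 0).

(4, 2)

(2, 1) + (10, 0). λ = (0 - 1)/(10 - 2) ≡ 10/8 mod 11. 8⁻¹ ≡ 7 (mod 11), so λ ≡ 4.
  x = λ² - 2 - 10 = 16 - 12 ≡ 4; y = λ·(2 - 4) - 1 ≡ 2. → (4, 2)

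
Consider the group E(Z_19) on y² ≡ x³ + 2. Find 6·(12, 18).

Write Q = (12, 18).
Repeated addition: build up to 6Q.
2Q: tangent at (12, 18): λ = (3·12² + 0)/(2·18) ≡ 14/17. 17⁻¹ ≡ 9 (mod 19), so λ ≡ 14·9 ≡ 12.
  x = λ² - 12 - 12 = 144 - 24 ≡ 6; y = λ·(12 - 6) - 18 ≡ 16. → (6, 16)
3Q: (6, 16) + (12, 18). λ = (18 - 16)/(12 - 6) ≡ 2/6 mod 19. 6⁻¹ ≡ 16 (mod 19) since 6·16 = 96 ≡ 1, so λ ≡ 13.
  x = λ² - 6 - 12 = 169 - 18 ≡ 18; y = λ·(6 - 18) - 16 ≡ 18. → (18, 18)
4Q: (18, 18) + (12, 18). λ = (18 - 18)/(12 - 18) ≡ 0/13 mod 19. 13⁻¹ ≡ 3 (mod 19), so λ ≡ 0.
  x = λ² - 18 - 12 = 0 - 30 ≡ 8; y = λ·(18 - 8) - 18 ≡ 1. → (8, 1)
5Q: (8, 1) + (12, 18). λ = (18 - 1)/(12 - 8) ≡ 17/4 mod 19. 4⁻¹ ≡ 5 (mod 19), so λ ≡ 9.
  x = λ² - 8 - 12 = 81 - 20 ≡ 4; y = λ·(8 - 4) - 1 ≡ 16. → (4, 16)
6Q: (4, 16) + (12, 18). λ = (18 - 16)/(12 - 4) ≡ 2/8 mod 19. 8⁻¹ ≡ 12 (mod 19) since 8·12 = 96 ≡ 1, so λ ≡ 5.
  x = λ² - 4 - 12 = 25 - 16 ≡ 9; y = λ·(4 - 9) - 16 ≡ 16. → (9, 16)

(9, 16)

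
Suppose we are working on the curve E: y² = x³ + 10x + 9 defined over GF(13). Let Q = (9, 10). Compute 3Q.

Repeated addition: build up to 3Q.
2Q: tangent at (9, 10): λ = (3·9² + 10)/(2·10) ≡ 6/7. 7⁻¹ ≡ 2 (mod 13) since 7·2 = 14 ≡ 1, so λ ≡ 6·2 ≡ 12.
  x = λ² - 9 - 9 = 144 - 18 ≡ 9; y = λ·(9 - 9) - 10 ≡ 3. → (9, 3)
3Q: (9, 3) + (9, 10): same x and y₁ ≡ -y₂, so the sum is O.

O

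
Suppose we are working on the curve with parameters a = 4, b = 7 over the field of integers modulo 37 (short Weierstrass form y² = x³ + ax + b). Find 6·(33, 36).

(0, 9)

Write Q = (33, 36).
Double-and-add on 6 = (110)₂. Start with Q = (33, 36) for the leading 1-bit.
double: tangent at (33, 36): λ = (3·33² + 4)/(2·36) ≡ 15/35. 35⁻¹ ≡ 18 (mod 37), so λ ≡ 15·18 ≡ 11.
  x = λ² - 33 - 33 = 121 - 66 ≡ 18; y = λ·(33 - 18) - 36 ≡ 18. → (18, 18)
add Q: (18, 18) + (33, 36). λ = (36 - 18)/(33 - 18) ≡ 18/15 mod 37. 15⁻¹ ≡ 5 (mod 37) since 15·5 = 75 ≡ 1, so λ ≡ 16.
  x = λ² - 18 - 33 = 256 - 51 ≡ 20; y = λ·(18 - 20) - 18 ≡ 24. → (20, 24)
double: tangent at (20, 24): λ = (3·20² + 4)/(2·24) ≡ 20/11. 11⁻¹ ≡ 27 (mod 37), so λ ≡ 20·27 ≡ 22.
  x = λ² - 20 - 20 = 484 - 40 ≡ 0; y = λ·(20 - 0) - 24 ≡ 9. → (0, 9)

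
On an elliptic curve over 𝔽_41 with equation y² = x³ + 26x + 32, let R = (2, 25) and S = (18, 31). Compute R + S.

(0, 27)

(2, 25) + (18, 31). λ = (31 - 25)/(18 - 2) ≡ 6/16 mod 41. 16⁻¹ ≡ 18 (mod 41), so λ ≡ 26.
  x = λ² - 2 - 18 = 676 - 20 ≡ 0; y = λ·(2 - 0) - 25 ≡ 27. → (0, 27)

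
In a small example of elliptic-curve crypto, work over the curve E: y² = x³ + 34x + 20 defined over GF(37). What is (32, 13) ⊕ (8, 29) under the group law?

(32, 13) + (8, 29). λ = (29 - 13)/(8 - 32) ≡ 16/13 mod 37. 13⁻¹ ≡ 20 (mod 37) since 13·20 = 260 ≡ 1, so λ ≡ 24.
  x = λ² - 32 - 8 = 576 - 40 ≡ 18; y = λ·(32 - 18) - 13 ≡ 27. → (18, 27)

(18, 27)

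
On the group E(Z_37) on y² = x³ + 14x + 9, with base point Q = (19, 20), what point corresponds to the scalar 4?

(32, 31)

Repeated addition: build up to 4Q.
2Q: tangent at (19, 20): λ = (3·19² + 14)/(2·20) ≡ 24/3. 3⁻¹ ≡ 25 (mod 37) since 3·25 = 75 ≡ 1, so λ ≡ 24·25 ≡ 8.
  x = λ² - 19 - 19 = 64 - 38 ≡ 26; y = λ·(19 - 26) - 20 ≡ 35. → (26, 35)
3Q: (26, 35) + (19, 20). λ = (20 - 35)/(19 - 26) ≡ 22/30 mod 37. 30⁻¹ ≡ 21 (mod 37), so λ ≡ 18.
  x = λ² - 26 - 19 = 324 - 45 ≡ 20; y = λ·(26 - 20) - 35 ≡ 36. → (20, 36)
4Q: (20, 36) + (19, 20). λ = (20 - 36)/(19 - 20) ≡ 21/36 mod 37. 36⁻¹ ≡ 36 (mod 37) since 36·36 = 1296 ≡ 1, so λ ≡ 16.
  x = λ² - 20 - 19 = 256 - 39 ≡ 32; y = λ·(20 - 32) - 36 ≡ 31. → (32, 31)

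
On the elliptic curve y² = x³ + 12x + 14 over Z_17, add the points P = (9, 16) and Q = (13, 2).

(3, 14)

(9, 16) + (13, 2). λ = (2 - 16)/(13 - 9) ≡ 3/4 mod 17. 4⁻¹ ≡ 13 (mod 17) since 4·13 = 52 ≡ 1, so λ ≡ 5.
  x = λ² - 9 - 13 = 25 - 22 ≡ 3; y = λ·(9 - 3) - 16 ≡ 14. → (3, 14)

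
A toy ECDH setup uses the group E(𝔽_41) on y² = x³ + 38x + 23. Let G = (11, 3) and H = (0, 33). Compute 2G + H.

First 2G:
Repeated addition: build up to 2G.
2G: tangent at (11, 3): λ = (3·11² + 38)/(2·3) ≡ 32/6. 6⁻¹ ≡ 7 (mod 41) since 6·7 = 42 ≡ 1, so λ ≡ 32·7 ≡ 19.
  x = λ² - 11 - 11 = 361 - 22 ≡ 11; y = λ·(11 - 11) - 3 ≡ 38. → (11, 38)
2G = (11, 38).
Finally 2G + H:
(11, 38) + (0, 33). λ = (33 - 38)/(0 - 11) ≡ 36/30 mod 41. 30⁻¹ ≡ 26 (mod 41), so λ ≡ 34.
  x = λ² - 11 - 0 = 1156 - 11 ≡ 38; y = λ·(11 - 38) - 38 ≡ 28. → (38, 28)

(38, 28)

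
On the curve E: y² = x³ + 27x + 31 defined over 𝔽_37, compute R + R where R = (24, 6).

(36, 15)

tangent at (24, 6): λ = (3·24² + 27)/(2·6) ≡ 16/12. 12⁻¹ ≡ 34 (mod 37) since 12·34 = 408 ≡ 1, so λ ≡ 16·34 ≡ 26.
  x = λ² - 24 - 24 = 676 - 48 ≡ 36; y = λ·(24 - 36) - 6 ≡ 15. → (36, 15)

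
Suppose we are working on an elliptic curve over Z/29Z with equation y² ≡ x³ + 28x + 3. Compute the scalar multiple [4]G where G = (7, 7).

Repeated addition: build up to 4G.
2G: tangent at (7, 7): λ = (3·7² + 28)/(2·7) ≡ 1/14. 14⁻¹ ≡ 27 (mod 29), so λ ≡ 1·27 ≡ 27.
  x = λ² - 7 - 7 = 729 - 14 ≡ 19; y = λ·(7 - 19) - 7 ≡ 17. → (19, 17)
3G: (19, 17) + (7, 7). λ = (7 - 17)/(7 - 19) ≡ 19/17 mod 29. 17⁻¹ ≡ 12 (mod 29), so λ ≡ 25.
  x = λ² - 19 - 7 = 625 - 26 ≡ 19; y = λ·(19 - 19) - 17 ≡ 12. → (19, 12)
4G: (19, 12) + (7, 7). λ = (7 - 12)/(7 - 19) ≡ 24/17 mod 29. 17⁻¹ ≡ 12 (mod 29), so λ ≡ 27.
  x = λ² - 19 - 7 = 729 - 26 ≡ 7; y = λ·(19 - 7) - 12 ≡ 22. → (7, 22)

(7, 22)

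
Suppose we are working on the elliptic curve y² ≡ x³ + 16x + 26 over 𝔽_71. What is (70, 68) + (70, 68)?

(14, 15)

tangent at (70, 68): λ = (3·70² + 16)/(2·68) ≡ 19/65. 65⁻¹ ≡ 59 (mod 71), so λ ≡ 19·59 ≡ 56.
  x = λ² - 70 - 70 = 3136 - 140 ≡ 14; y = λ·(70 - 14) - 68 ≡ 15. → (14, 15)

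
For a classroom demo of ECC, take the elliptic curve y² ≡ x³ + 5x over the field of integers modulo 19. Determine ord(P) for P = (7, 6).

5

2P: tangent at (7, 6): λ = (3·7² + 5)/(2·6) ≡ 0/12. 12⁻¹ ≡ 8 (mod 19), so λ ≡ 0·8 ≡ 0.
  x = λ² - 7 - 7 = 0 - 14 ≡ 5; y = λ·(7 - 5) - 6 ≡ 13. → (5, 13)
3P: (5, 13) + (7, 6). λ = (6 - 13)/(7 - 5) ≡ 12/2 mod 19. 2⁻¹ ≡ 10 (mod 19) since 2·10 = 20 ≡ 1, so λ ≡ 6.
  x = λ² - 5 - 7 = 36 - 12 ≡ 5; y = λ·(5 - 5) - 13 ≡ 6. → (5, 6)
4P: (5, 6) + (7, 6). λ = (6 - 6)/(7 - 5) ≡ 0/2 mod 19. 2⁻¹ ≡ 10 (mod 19), so λ ≡ 0.
  x = λ² - 5 - 7 = 0 - 12 ≡ 7; y = λ·(5 - 7) - 6 ≡ 13. → (7, 13)
5P: (7, 13) + (7, 6): same x and y₁ ≡ -y₂, so the sum is the point at infinity.
5P = the point at infinity, so the order is 5.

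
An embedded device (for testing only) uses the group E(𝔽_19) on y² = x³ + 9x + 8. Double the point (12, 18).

tangent at (12, 18): λ = (3·12² + 9)/(2·18) ≡ 4/17. 17⁻¹ ≡ 9 (mod 19) since 17·9 = 153 ≡ 1, so λ ≡ 4·9 ≡ 17.
  x = λ² - 12 - 12 = 289 - 24 ≡ 18; y = λ·(12 - 18) - 18 ≡ 13. → (18, 13)

(18, 13)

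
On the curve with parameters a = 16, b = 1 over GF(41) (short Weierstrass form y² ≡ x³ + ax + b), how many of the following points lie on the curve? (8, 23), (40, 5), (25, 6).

2

(8, 23): 23² ≡ 37, rhs ≡ 26 → off.
(40, 5): 5² ≡ 25, rhs ≡ 25 → on.
(25, 6): 6² ≡ 36, rhs ≡ 36 → on.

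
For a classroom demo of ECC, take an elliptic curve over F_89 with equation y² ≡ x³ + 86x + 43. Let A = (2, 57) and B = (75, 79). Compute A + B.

(2, 57) + (75, 79). λ = (79 - 57)/(75 - 2) ≡ 22/73 mod 89. 73⁻¹ ≡ 50 (mod 89), so λ ≡ 32.
  x = λ² - 2 - 75 = 1024 - 77 ≡ 57; y = λ·(2 - 57) - 57 ≡ 52. → (57, 52)

(57, 52)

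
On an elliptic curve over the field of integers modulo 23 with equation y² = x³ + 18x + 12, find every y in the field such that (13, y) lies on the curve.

none

x³ + 18x + 12 = 2443 ≡ 5 (mod 23).
5 is a non-residue mod 23; no y exists.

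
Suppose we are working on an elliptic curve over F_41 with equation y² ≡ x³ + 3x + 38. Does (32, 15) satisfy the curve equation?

yes

y² = 15² ≡ 20; x³ + 3x + 38 = 32902 ≡ 20 (mod 41). 20 = 20.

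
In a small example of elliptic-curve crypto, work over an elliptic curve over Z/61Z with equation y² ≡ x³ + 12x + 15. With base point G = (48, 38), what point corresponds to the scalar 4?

Repeated addition: build up to 4G.
2G: tangent at (48, 38): λ = (3·48² + 12)/(2·38) ≡ 31/15. 15⁻¹ ≡ 57 (mod 61), so λ ≡ 31·57 ≡ 59.
  x = λ² - 48 - 48 = 3481 - 96 ≡ 30; y = λ·(48 - 30) - 38 ≡ 48. → (30, 48)
3G: (30, 48) + (48, 38). λ = (38 - 48)/(48 - 30) ≡ 51/18 mod 61. 18⁻¹ ≡ 17 (mod 61), so λ ≡ 13.
  x = λ² - 30 - 48 = 169 - 78 ≡ 30; y = λ·(30 - 30) - 48 ≡ 13. → (30, 13)
4G: (30, 13) + (48, 38). λ = (38 - 13)/(48 - 30) ≡ 25/18 mod 61. 18⁻¹ ≡ 17 (mod 61), so λ ≡ 59.
  x = λ² - 30 - 48 = 3481 - 78 ≡ 48; y = λ·(30 - 48) - 13 ≡ 23. → (48, 23)

(48, 23)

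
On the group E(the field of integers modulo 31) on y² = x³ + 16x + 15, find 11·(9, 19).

Write G = (9, 19).
Repeated addition: build up to 11G.
2G: tangent at (9, 19): λ = (3·9² + 16)/(2·19) ≡ 11/7. 7⁻¹ ≡ 9 (mod 31), so λ ≡ 11·9 ≡ 6.
  x = λ² - 9 - 9 = 36 - 18 ≡ 18; y = λ·(9 - 18) - 19 ≡ 20. → (18, 20)
3G: (18, 20) + (9, 19). λ = (19 - 20)/(9 - 18) ≡ 30/22 mod 31. 22⁻¹ ≡ 24 (mod 31) since 22·24 = 528 ≡ 1, so λ ≡ 7.
  x = λ² - 18 - 9 = 49 - 27 ≡ 22; y = λ·(18 - 22) - 20 ≡ 14. → (22, 14)
4G: (22, 14) + (9, 19). λ = (19 - 14)/(9 - 22) ≡ 5/18 mod 31. 18⁻¹ ≡ 19 (mod 31) since 18·19 = 342 ≡ 1, so λ ≡ 2.
  x = λ² - 22 - 9 = 4 - 31 ≡ 4; y = λ·(22 - 4) - 14 ≡ 22. → (4, 22)
5G: (4, 22) + (9, 19). λ = (19 - 22)/(9 - 4) ≡ 28/5 mod 31. 5⁻¹ ≡ 25 (mod 31) since 5·25 = 125 ≡ 1, so λ ≡ 18.
  x = λ² - 4 - 9 = 324 - 13 ≡ 1; y = λ·(4 - 1) - 22 ≡ 1. → (1, 1)
6G: (1, 1) + (9, 19). λ = (19 - 1)/(9 - 1) ≡ 18/8 mod 31. 8⁻¹ ≡ 4 (mod 31), so λ ≡ 10.
  x = λ² - 1 - 9 = 100 - 10 ≡ 28; y = λ·(1 - 28) - 1 ≡ 8. → (28, 8)
7G: (28, 8) + (9, 19). λ = (19 - 8)/(9 - 28) ≡ 11/12 mod 31. 12⁻¹ ≡ 13 (mod 31), so λ ≡ 19.
  x = λ² - 28 - 9 = 361 - 37 ≡ 14; y = λ·(28 - 14) - 8 ≡ 10. → (14, 10)
8G: (14, 10) + (9, 19). λ = (19 - 10)/(9 - 14) ≡ 9/26 mod 31. 26⁻¹ ≡ 6 (mod 31), so λ ≡ 23.
  x = λ² - 14 - 9 = 529 - 23 ≡ 10; y = λ·(14 - 10) - 10 ≡ 20. → (10, 20)
9G: (10, 20) + (9, 19). λ = (19 - 20)/(9 - 10) ≡ 30/30 mod 31. 30⁻¹ ≡ 30 (mod 31), so λ ≡ 1.
  x = λ² - 10 - 9 = 1 - 19 ≡ 13; y = λ·(10 - 13) - 20 ≡ 8. → (13, 8)
10G: (13, 8) + (9, 19). λ = (19 - 8)/(9 - 13) ≡ 11/27 mod 31. 27⁻¹ ≡ 23 (mod 31), so λ ≡ 5.
  x = λ² - 13 - 9 = 25 - 22 ≡ 3; y = λ·(13 - 3) - 8 ≡ 11. → (3, 11)
11G: (3, 11) + (9, 19). λ = (19 - 11)/(9 - 3) ≡ 8/6 mod 31. 6⁻¹ ≡ 26 (mod 31) since 6·26 = 156 ≡ 1, so λ ≡ 22.
  x = λ² - 3 - 9 = 484 - 12 ≡ 7; y = λ·(3 - 7) - 11 ≡ 25. → (7, 25)

(7, 25)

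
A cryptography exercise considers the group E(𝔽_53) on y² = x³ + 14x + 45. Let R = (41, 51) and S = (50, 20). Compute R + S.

(2, 9)

(41, 51) + (50, 20). λ = (20 - 51)/(50 - 41) ≡ 22/9 mod 53. 9⁻¹ ≡ 6 (mod 53), so λ ≡ 26.
  x = λ² - 41 - 50 = 676 - 91 ≡ 2; y = λ·(41 - 2) - 51 ≡ 9. → (2, 9)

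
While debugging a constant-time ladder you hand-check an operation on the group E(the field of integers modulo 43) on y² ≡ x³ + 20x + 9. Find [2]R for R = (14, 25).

(21, 12)

tangent at (14, 25): λ = (3·14² + 20)/(2·25) ≡ 6/7. 7⁻¹ ≡ 37 (mod 43) since 7·37 = 259 ≡ 1, so λ ≡ 6·37 ≡ 7.
  x = λ² - 14 - 14 = 49 - 28 ≡ 21; y = λ·(14 - 21) - 25 ≡ 12. → (21, 12)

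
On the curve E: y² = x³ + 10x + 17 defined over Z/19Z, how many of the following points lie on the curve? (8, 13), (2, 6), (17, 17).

0

(8, 13): 13² ≡ 17, rhs ≡ 1 → off.
(2, 6): 6² ≡ 17, rhs ≡ 7 → off.
(17, 17): 17² ≡ 4, rhs ≡ 8 → off.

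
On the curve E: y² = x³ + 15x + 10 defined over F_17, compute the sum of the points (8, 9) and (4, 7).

(1, 3)

(8, 9) + (4, 7). λ = (7 - 9)/(4 - 8) ≡ 15/13 mod 17. 13⁻¹ ≡ 4 (mod 17), so λ ≡ 9.
  x = λ² - 8 - 4 = 81 - 12 ≡ 1; y = λ·(8 - 1) - 9 ≡ 3. → (1, 3)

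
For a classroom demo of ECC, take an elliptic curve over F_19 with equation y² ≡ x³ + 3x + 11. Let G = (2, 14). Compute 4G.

Double-and-add on 4 = (100)₂. Start with G = (2, 14) for the leading 1-bit.
double: tangent at (2, 14): λ = (3·2² + 3)/(2·14) ≡ 15/9. 9⁻¹ ≡ 17 (mod 19), so λ ≡ 15·17 ≡ 8.
  x = λ² - 2 - 2 = 64 - 4 ≡ 3; y = λ·(2 - 3) - 14 ≡ 16. → (3, 16)
double: tangent at (3, 16): λ = (3·3² + 3)/(2·16) ≡ 11/13. 13⁻¹ ≡ 3 (mod 19) since 13·3 = 39 ≡ 1, so λ ≡ 11·3 ≡ 14.
  x = λ² - 3 - 3 = 196 - 6 ≡ 0; y = λ·(3 - 0) - 16 ≡ 7. → (0, 7)

(0, 7)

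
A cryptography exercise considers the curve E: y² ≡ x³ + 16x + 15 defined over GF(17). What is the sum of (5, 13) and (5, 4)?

O

The two points share x = 5 and their y-coordinates satisfy 13 + 4 ≡ 0 (mod 17), so they are inverses. Their sum is the point at infinity.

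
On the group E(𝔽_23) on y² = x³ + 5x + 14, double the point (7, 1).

tangent at (7, 1): λ = (3·7² + 5)/(2·1) ≡ 14/2. 2⁻¹ ≡ 12 (mod 23), so λ ≡ 14·12 ≡ 7.
  x = λ² - 7 - 7 = 49 - 14 ≡ 12; y = λ·(7 - 12) - 1 ≡ 10. → (12, 10)

(12, 10)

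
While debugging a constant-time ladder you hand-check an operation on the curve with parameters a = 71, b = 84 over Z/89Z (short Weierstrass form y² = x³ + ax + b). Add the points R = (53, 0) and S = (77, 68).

(14, 66)

(53, 0) + (77, 68). λ = (68 - 0)/(77 - 53) ≡ 68/24 mod 89. 24⁻¹ ≡ 26 (mod 89), so λ ≡ 77.
  x = λ² - 53 - 77 = 5929 - 130 ≡ 14; y = λ·(53 - 14) - 0 ≡ 66. → (14, 66)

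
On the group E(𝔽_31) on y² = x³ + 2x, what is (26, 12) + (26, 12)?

(7, 27)

tangent at (26, 12): λ = (3·26² + 2)/(2·12) ≡ 15/24. 24⁻¹ ≡ 22 (mod 31), so λ ≡ 15·22 ≡ 20.
  x = λ² - 26 - 26 = 400 - 52 ≡ 7; y = λ·(26 - 7) - 12 ≡ 27. → (7, 27)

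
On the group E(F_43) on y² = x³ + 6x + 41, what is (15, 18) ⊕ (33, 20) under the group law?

(12, 11)

(15, 18) + (33, 20). λ = (20 - 18)/(33 - 15) ≡ 2/18 mod 43. 18⁻¹ ≡ 12 (mod 43), so λ ≡ 24.
  x = λ² - 15 - 33 = 576 - 48 ≡ 12; y = λ·(15 - 12) - 18 ≡ 11. → (12, 11)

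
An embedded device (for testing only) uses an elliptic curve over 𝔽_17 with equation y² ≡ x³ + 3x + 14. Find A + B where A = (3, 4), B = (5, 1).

(7, 2)

(3, 4) + (5, 1). λ = (1 - 4)/(5 - 3) ≡ 14/2 mod 17. 2⁻¹ ≡ 9 (mod 17), so λ ≡ 7.
  x = λ² - 3 - 5 = 49 - 8 ≡ 7; y = λ·(3 - 7) - 4 ≡ 2. → (7, 2)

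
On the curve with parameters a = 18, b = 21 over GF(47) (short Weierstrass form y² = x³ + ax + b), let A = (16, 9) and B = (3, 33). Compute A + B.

(16, 9) + (3, 33). λ = (33 - 9)/(3 - 16) ≡ 24/34 mod 47. 34⁻¹ ≡ 18 (mod 47), so λ ≡ 9.
  x = λ² - 16 - 3 = 81 - 19 ≡ 15; y = λ·(16 - 15) - 9 ≡ 0. → (15, 0)

(15, 0)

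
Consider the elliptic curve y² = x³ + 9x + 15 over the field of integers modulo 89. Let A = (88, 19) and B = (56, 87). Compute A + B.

(88, 19) + (56, 87). λ = (87 - 19)/(56 - 88) ≡ 68/57 mod 89. 57⁻¹ ≡ 25 (mod 89) since 57·25 = 1425 ≡ 1, so λ ≡ 9.
  x = λ² - 88 - 56 = 81 - 144 ≡ 26; y = λ·(88 - 26) - 19 ≡ 5. → (26, 5)

(26, 5)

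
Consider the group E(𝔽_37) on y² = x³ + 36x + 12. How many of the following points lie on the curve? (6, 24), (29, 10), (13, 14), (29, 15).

(6, 24): 24² ≡ 21, rhs ≡ 0 → off.
(29, 10): 10² ≡ 26, rhs ≡ 26 → on.
(13, 14): 14² ≡ 11, rhs ≡ 13 → off.
(29, 15): 15² ≡ 3, rhs ≡ 26 → off.

1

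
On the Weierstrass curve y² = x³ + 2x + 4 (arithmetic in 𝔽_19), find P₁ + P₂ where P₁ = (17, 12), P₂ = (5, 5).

(17, 12) + (5, 5). λ = (5 - 12)/(5 - 17) ≡ 12/7 mod 19. 7⁻¹ ≡ 11 (mod 19) since 7·11 = 77 ≡ 1, so λ ≡ 18.
  x = λ² - 17 - 5 = 324 - 22 ≡ 17; y = λ·(17 - 17) - 12 ≡ 7. → (17, 7)

(17, 7)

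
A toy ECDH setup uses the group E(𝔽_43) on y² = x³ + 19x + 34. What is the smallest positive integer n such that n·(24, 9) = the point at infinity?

2P: tangent at (24, 9): λ = (3·24² + 19)/(2·9) ≡ 27/18. 18⁻¹ ≡ 12 (mod 43) since 18·12 = 216 ≡ 1, so λ ≡ 27·12 ≡ 23.
  x = λ² - 24 - 24 = 529 - 48 ≡ 8; y = λ·(24 - 8) - 9 ≡ 15. → (8, 15)
3P: (8, 15) + (24, 9). λ = (9 - 15)/(24 - 8) ≡ 37/16 mod 43. 16⁻¹ ≡ 35 (mod 43) since 16·35 = 560 ≡ 1, so λ ≡ 5.
  x = λ² - 8 - 24 = 25 - 32 ≡ 36; y = λ·(8 - 36) - 15 ≡ 17. → (36, 17)
4P: (36, 17) + (24, 9). λ = (9 - 17)/(24 - 36) ≡ 35/31 mod 43. 31⁻¹ ≡ 25 (mod 43), so λ ≡ 15.
  x = λ² - 36 - 24 = 225 - 60 ≡ 36; y = λ·(36 - 36) - 17 ≡ 26. → (36, 26)
5P: (36, 26) + (24, 9). λ = (9 - 26)/(24 - 36) ≡ 26/31 mod 43. 31⁻¹ ≡ 25 (mod 43), so λ ≡ 5.
  x = λ² - 36 - 24 = 25 - 60 ≡ 8; y = λ·(36 - 8) - 26 ≡ 28. → (8, 28)
6P: (8, 28) + (24, 9). λ = (9 - 28)/(24 - 8) ≡ 24/16 mod 43. 16⁻¹ ≡ 35 (mod 43) since 16·35 = 560 ≡ 1, so λ ≡ 23.
  x = λ² - 8 - 24 = 529 - 32 ≡ 24; y = λ·(8 - 24) - 28 ≡ 34. → (24, 34)
7P: (24, 34) + (24, 9): same x and y₁ ≡ -y₂, so the sum is the point at infinity.
7P = the point at infinity, so the order is 7.

7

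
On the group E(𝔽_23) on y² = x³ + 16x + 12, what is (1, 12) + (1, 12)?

(14, 17)

tangent at (1, 12): λ = (3·1² + 16)/(2·12) ≡ 19/1. 1⁻¹ ≡ 1 (mod 23) since 1·1 = 1 ≡ 1, so λ ≡ 19·1 ≡ 19.
  x = λ² - 1 - 1 = 361 - 2 ≡ 14; y = λ·(1 - 14) - 12 ≡ 17. → (14, 17)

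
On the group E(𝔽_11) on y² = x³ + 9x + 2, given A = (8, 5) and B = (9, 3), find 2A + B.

First 2A:
Repeated addition: build up to 2A.
2A: tangent at (8, 5): λ = (3·8² + 9)/(2·5) ≡ 3/10. 10⁻¹ ≡ 10 (mod 11), so λ ≡ 3·10 ≡ 8.
  x = λ² - 8 - 8 = 64 - 16 ≡ 4; y = λ·(8 - 4) - 5 ≡ 5. → (4, 5)
2A = (4, 5).
Finally 2A + B:
(4, 5) + (9, 3). λ = (3 - 5)/(9 - 4) ≡ 9/5 mod 11. 5⁻¹ ≡ 9 (mod 11), so λ ≡ 4.
  x = λ² - 4 - 9 = 16 - 13 ≡ 3; y = λ·(4 - 3) - 5 ≡ 10. → (3, 10)

(3, 10)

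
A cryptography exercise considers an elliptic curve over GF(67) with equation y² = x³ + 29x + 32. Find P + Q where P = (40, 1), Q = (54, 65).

(65, 57)

(40, 1) + (54, 65). λ = (65 - 1)/(54 - 40) ≡ 64/14 mod 67. 14⁻¹ ≡ 24 (mod 67), so λ ≡ 62.
  x = λ² - 40 - 54 = 3844 - 94 ≡ 65; y = λ·(40 - 65) - 1 ≡ 57. → (65, 57)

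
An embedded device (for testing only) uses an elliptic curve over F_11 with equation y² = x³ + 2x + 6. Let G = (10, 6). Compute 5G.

(5, 3)

Double-and-add on 5 = (101)₂. Start with G = (10, 6) for the leading 1-bit.
double: tangent at (10, 6): λ = (3·10² + 2)/(2·6) ≡ 5/1. 1⁻¹ ≡ 1 (mod 11), so λ ≡ 5·1 ≡ 5.
  x = λ² - 10 - 10 = 25 - 20 ≡ 5; y = λ·(10 - 5) - 6 ≡ 8. → (5, 8)
double: tangent at (5, 8): λ = (3·5² + 2)/(2·8) ≡ 0/5. 5⁻¹ ≡ 9 (mod 11), so λ ≡ 0·9 ≡ 0.
  x = λ² - 5 - 5 = 0 - 10 ≡ 1; y = λ·(5 - 1) - 8 ≡ 3. → (1, 3)
add G: (1, 3) + (10, 6). λ = (6 - 3)/(10 - 1) ≡ 3/9 mod 11. 9⁻¹ ≡ 5 (mod 11), so λ ≡ 4.
  x = λ² - 1 - 10 = 16 - 11 ≡ 5; y = λ·(1 - 5) - 3 ≡ 3. → (5, 3)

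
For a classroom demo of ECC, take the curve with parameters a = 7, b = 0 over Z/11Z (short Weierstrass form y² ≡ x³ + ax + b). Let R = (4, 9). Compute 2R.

(3, 2)

tangent at (4, 9): λ = (3·4² + 7)/(2·9) ≡ 0/7. 7⁻¹ ≡ 8 (mod 11), so λ ≡ 0·8 ≡ 0.
  x = λ² - 4 - 4 = 0 - 8 ≡ 3; y = λ·(4 - 3) - 9 ≡ 2. → (3, 2)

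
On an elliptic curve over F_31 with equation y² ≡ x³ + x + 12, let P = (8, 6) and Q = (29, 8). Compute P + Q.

(8, 6) + (29, 8). λ = (8 - 6)/(29 - 8) ≡ 2/21 mod 31. 21⁻¹ ≡ 3 (mod 31) since 21·3 = 63 ≡ 1, so λ ≡ 6.
  x = λ² - 8 - 29 = 36 - 37 ≡ 30; y = λ·(8 - 30) - 6 ≡ 17. → (30, 17)

(30, 17)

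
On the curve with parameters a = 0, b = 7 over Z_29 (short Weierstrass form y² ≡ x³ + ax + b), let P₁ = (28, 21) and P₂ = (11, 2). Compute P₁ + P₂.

(6, 7)

(28, 21) + (11, 2). λ = (2 - 21)/(11 - 28) ≡ 10/12 mod 29. 12⁻¹ ≡ 17 (mod 29) since 12·17 = 204 ≡ 1, so λ ≡ 25.
  x = λ² - 28 - 11 = 625 - 39 ≡ 6; y = λ·(28 - 6) - 21 ≡ 7. → (6, 7)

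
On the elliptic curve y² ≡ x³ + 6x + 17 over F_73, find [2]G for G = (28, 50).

(44, 37)

tangent at (28, 50): λ = (3·28² + 6)/(2·50) ≡ 22/27. 27⁻¹ ≡ 46 (mod 73) since 27·46 = 1242 ≡ 1, so λ ≡ 22·46 ≡ 63.
  x = λ² - 28 - 28 = 3969 - 56 ≡ 44; y = λ·(28 - 44) - 50 ≡ 37. → (44, 37)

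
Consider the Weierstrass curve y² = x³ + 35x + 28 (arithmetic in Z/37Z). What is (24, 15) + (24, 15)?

tangent at (24, 15): λ = (3·24² + 35)/(2·15) ≡ 24/30. 30⁻¹ ≡ 21 (mod 37) since 30·21 = 630 ≡ 1, so λ ≡ 24·21 ≡ 23.
  x = λ² - 24 - 24 = 529 - 48 ≡ 0; y = λ·(24 - 0) - 15 ≡ 19. → (0, 19)

(0, 19)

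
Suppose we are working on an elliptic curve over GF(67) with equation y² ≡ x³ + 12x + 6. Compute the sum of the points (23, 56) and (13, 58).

(23, 56) + (13, 58). λ = (58 - 56)/(13 - 23) ≡ 2/57 mod 67. 57⁻¹ ≡ 20 (mod 67) since 57·20 = 1140 ≡ 1, so λ ≡ 40.
  x = λ² - 23 - 13 = 1600 - 36 ≡ 23; y = λ·(23 - 23) - 56 ≡ 11. → (23, 11)

(23, 11)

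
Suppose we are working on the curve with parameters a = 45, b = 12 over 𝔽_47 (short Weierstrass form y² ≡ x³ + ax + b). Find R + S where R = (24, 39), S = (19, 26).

(7, 24)

(24, 39) + (19, 26). λ = (26 - 39)/(19 - 24) ≡ 34/42 mod 47. 42⁻¹ ≡ 28 (mod 47), so λ ≡ 12.
  x = λ² - 24 - 19 = 144 - 43 ≡ 7; y = λ·(24 - 7) - 39 ≡ 24. → (7, 24)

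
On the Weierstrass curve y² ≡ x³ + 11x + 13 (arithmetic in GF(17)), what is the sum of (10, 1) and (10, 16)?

O

The two points share x = 10 and their y-coordinates satisfy 1 + 16 ≡ 0 (mod 17), so they are inverses. Their sum is ∞.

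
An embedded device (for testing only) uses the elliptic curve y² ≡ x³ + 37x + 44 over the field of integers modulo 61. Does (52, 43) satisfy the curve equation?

y² = 43² ≡ 19; x³ + 37x + 44 = 142576 ≡ 19 (mod 61). 19 = 19.

yes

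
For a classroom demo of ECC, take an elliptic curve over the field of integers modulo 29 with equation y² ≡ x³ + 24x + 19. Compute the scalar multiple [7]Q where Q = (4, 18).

Repeated addition: build up to 7Q.
2Q: tangent at (4, 18): λ = (3·4² + 24)/(2·18) ≡ 14/7. 7⁻¹ ≡ 25 (mod 29), so λ ≡ 14·25 ≡ 2.
  x = λ² - 4 - 4 = 4 - 8 ≡ 25; y = λ·(4 - 25) - 18 ≡ 27. → (25, 27)
3Q: (25, 27) + (4, 18). λ = (18 - 27)/(4 - 25) ≡ 20/8 mod 29. 8⁻¹ ≡ 11 (mod 29), so λ ≡ 17.
  x = λ² - 25 - 4 = 289 - 29 ≡ 28; y = λ·(25 - 28) - 27 ≡ 9. → (28, 9)
4Q: (28, 9) + (4, 18). λ = (18 - 9)/(4 - 28) ≡ 9/5 mod 29. 5⁻¹ ≡ 6 (mod 29), so λ ≡ 25.
  x = λ² - 28 - 4 = 625 - 32 ≡ 13; y = λ·(28 - 13) - 9 ≡ 18. → (13, 18)
5Q: (13, 18) + (4, 18). λ = (18 - 18)/(4 - 13) ≡ 0/20 mod 29. 20⁻¹ ≡ 16 (mod 29), so λ ≡ 0.
  x = λ² - 13 - 4 = 0 - 17 ≡ 12; y = λ·(13 - 12) - 18 ≡ 11. → (12, 11)
6Q: (12, 11) + (4, 18). λ = (18 - 11)/(4 - 12) ≡ 7/21 mod 29. 21⁻¹ ≡ 18 (mod 29), so λ ≡ 10.
  x = λ² - 12 - 4 = 100 - 16 ≡ 26; y = λ·(12 - 26) - 11 ≡ 23. → (26, 23)
7Q: (26, 23) + (4, 18). λ = (18 - 23)/(4 - 26) ≡ 24/7 mod 29. 7⁻¹ ≡ 25 (mod 29) since 7·25 = 175 ≡ 1, so λ ≡ 20.
  x = λ² - 26 - 4 = 400 - 30 ≡ 22; y = λ·(26 - 22) - 23 ≡ 28. → (22, 28)

(22, 28)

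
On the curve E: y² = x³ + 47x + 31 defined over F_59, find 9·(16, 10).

(44, 50)

Write Q = (16, 10).
Repeated addition: build up to 9Q.
2Q: tangent at (16, 10): λ = (3·16² + 47)/(2·10) ≡ 48/20. 20⁻¹ ≡ 3 (mod 59), so λ ≡ 48·3 ≡ 26.
  x = λ² - 16 - 16 = 676 - 32 ≡ 54; y = λ·(16 - 54) - 10 ≡ 5. → (54, 5)
3Q: (54, 5) + (16, 10). λ = (10 - 5)/(16 - 54) ≡ 5/21 mod 59. 21⁻¹ ≡ 45 (mod 59) since 21·45 = 945 ≡ 1, so λ ≡ 48.
  x = λ² - 54 - 16 = 2304 - 70 ≡ 51; y = λ·(54 - 51) - 5 ≡ 21. → (51, 21)
4Q: (51, 21) + (16, 10). λ = (10 - 21)/(16 - 51) ≡ 48/24 mod 59. 24⁻¹ ≡ 32 (mod 59), so λ ≡ 2.
  x = λ² - 51 - 16 = 4 - 67 ≡ 55; y = λ·(51 - 55) - 21 ≡ 30. → (55, 30)
5Q: (55, 30) + (16, 10). λ = (10 - 30)/(16 - 55) ≡ 39/20 mod 59. 20⁻¹ ≡ 3 (mod 59), so λ ≡ 58.
  x = λ² - 55 - 16 = 3364 - 71 ≡ 48; y = λ·(55 - 48) - 30 ≡ 22. → (48, 22)
6Q: (48, 22) + (16, 10). λ = (10 - 22)/(16 - 48) ≡ 47/27 mod 59. 27⁻¹ ≡ 35 (mod 59) since 27·35 = 945 ≡ 1, so λ ≡ 52.
  x = λ² - 48 - 16 = 2704 - 64 ≡ 44; y = λ·(48 - 44) - 22 ≡ 9. → (44, 9)
7Q: (44, 9) + (16, 10). λ = (10 - 9)/(16 - 44) ≡ 1/31 mod 59. 31⁻¹ ≡ 40 (mod 59), so λ ≡ 40.
  x = λ² - 44 - 16 = 1600 - 60 ≡ 6; y = λ·(44 - 6) - 9 ≡ 36. → (6, 36)
8Q: (6, 36) + (16, 10). λ = (10 - 36)/(16 - 6) ≡ 33/10 mod 59. 10⁻¹ ≡ 6 (mod 59), so λ ≡ 21.
  x = λ² - 6 - 16 = 441 - 22 ≡ 6; y = λ·(6 - 6) - 36 ≡ 23. → (6, 23)
9Q: (6, 23) + (16, 10). λ = (10 - 23)/(16 - 6) ≡ 46/10 mod 59. 10⁻¹ ≡ 6 (mod 59), so λ ≡ 40.
  x = λ² - 6 - 16 = 1600 - 22 ≡ 44; y = λ·(6 - 44) - 23 ≡ 50. → (44, 50)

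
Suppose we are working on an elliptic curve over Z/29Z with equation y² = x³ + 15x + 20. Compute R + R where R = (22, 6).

tangent at (22, 6): λ = (3·22² + 15)/(2·6) ≡ 17/12. 12⁻¹ ≡ 17 (mod 29), so λ ≡ 17·17 ≡ 28.
  x = λ² - 22 - 22 = 784 - 44 ≡ 15; y = λ·(22 - 15) - 6 ≡ 16. → (15, 16)

(15, 16)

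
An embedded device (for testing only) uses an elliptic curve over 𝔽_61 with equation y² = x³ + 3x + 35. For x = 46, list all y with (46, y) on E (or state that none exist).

none

x³ + 3x + 35 = 97509 ≡ 31 (mod 61).
31 is a non-residue mod 61; no y exists.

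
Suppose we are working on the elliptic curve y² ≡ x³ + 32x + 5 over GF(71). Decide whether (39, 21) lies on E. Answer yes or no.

no

y² = 21² ≡ 15; x³ + 32x + 5 = 60572 ≡ 9 (mod 71). 15 ≠ 9.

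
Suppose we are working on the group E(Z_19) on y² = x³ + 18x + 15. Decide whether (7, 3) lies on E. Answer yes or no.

yes

y² = 3² ≡ 9; x³ + 18x + 15 = 484 ≡ 9 (mod 19). 9 = 9.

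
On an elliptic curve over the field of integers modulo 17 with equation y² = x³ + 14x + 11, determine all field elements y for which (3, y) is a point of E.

x³ + 14x + 11 = 80 ≡ 12 (mod 17).
12 is a non-residue mod 17; no y exists.

none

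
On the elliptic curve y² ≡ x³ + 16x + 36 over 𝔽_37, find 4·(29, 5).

Write P = (29, 5).
Double-and-add on 4 = (100)₂. Start with P = (29, 5) for the leading 1-bit.
double: tangent at (29, 5): λ = (3·29² + 16)/(2·5) ≡ 23/10. 10⁻¹ ≡ 26 (mod 37) since 10·26 = 260 ≡ 1, so λ ≡ 23·26 ≡ 6.
  x = λ² - 29 - 29 = 36 - 58 ≡ 15; y = λ·(29 - 15) - 5 ≡ 5. → (15, 5)
double: tangent at (15, 5): λ = (3·15² + 16)/(2·5) ≡ 25/10. 10⁻¹ ≡ 26 (mod 37), so λ ≡ 25·26 ≡ 21.
  x = λ² - 15 - 15 = 441 - 30 ≡ 4; y = λ·(15 - 4) - 5 ≡ 4. → (4, 4)

(4, 4)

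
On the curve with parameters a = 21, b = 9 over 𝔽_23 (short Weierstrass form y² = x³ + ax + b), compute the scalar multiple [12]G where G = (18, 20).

Repeated addition: build up to 12G.
2G: tangent at (18, 20): λ = (3·18² + 21)/(2·20) ≡ 4/17. 17⁻¹ ≡ 19 (mod 23), so λ ≡ 4·19 ≡ 7.
  x = λ² - 18 - 18 = 49 - 36 ≡ 13; y = λ·(18 - 13) - 20 ≡ 15. → (13, 15)
3G: (13, 15) + (18, 20). λ = (20 - 15)/(18 - 13) ≡ 5/5 mod 23. 5⁻¹ ≡ 14 (mod 23) since 5·14 = 70 ≡ 1, so λ ≡ 1.
  x = λ² - 13 - 18 = 1 - 31 ≡ 16; y = λ·(13 - 16) - 15 ≡ 5. → (16, 5)
4G: (16, 5) + (18, 20). λ = (20 - 5)/(18 - 16) ≡ 15/2 mod 23. 2⁻¹ ≡ 12 (mod 23), so λ ≡ 19.
  x = λ² - 16 - 18 = 361 - 34 ≡ 5; y = λ·(16 - 5) - 5 ≡ 20. → (5, 20)
5G: (5, 20) + (18, 20). λ = (20 - 20)/(18 - 5) ≡ 0/13 mod 23. 13⁻¹ ≡ 16 (mod 23), so λ ≡ 0.
  x = λ² - 5 - 18 = 0 - 23 ≡ 0; y = λ·(5 - 0) - 20 ≡ 3. → (0, 3)
6G: (0, 3) + (18, 20). λ = (20 - 3)/(18 - 0) ≡ 17/18 mod 23. 18⁻¹ ≡ 9 (mod 23) since 18·9 = 162 ≡ 1, so λ ≡ 15.
  x = λ² - 0 - 18 = 225 - 18 ≡ 0; y = λ·(0 - 0) - 3 ≡ 20. → (0, 20)
7G: (0, 20) + (18, 20). λ = (20 - 20)/(18 - 0) ≡ 0/18 mod 23. 18⁻¹ ≡ 9 (mod 23), so λ ≡ 0.
  x = λ² - 0 - 18 = 0 - 18 ≡ 5; y = λ·(0 - 5) - 20 ≡ 3. → (5, 3)
8G: (5, 3) + (18, 20). λ = (20 - 3)/(18 - 5) ≡ 17/13 mod 23. 13⁻¹ ≡ 16 (mod 23) since 13·16 = 208 ≡ 1, so λ ≡ 19.
  x = λ² - 5 - 18 = 361 - 23 ≡ 16; y = λ·(5 - 16) - 3 ≡ 18. → (16, 18)
9G: (16, 18) + (18, 20). λ = (20 - 18)/(18 - 16) ≡ 2/2 mod 23. 2⁻¹ ≡ 12 (mod 23) since 2·12 = 24 ≡ 1, so λ ≡ 1.
  x = λ² - 16 - 18 = 1 - 34 ≡ 13; y = λ·(16 - 13) - 18 ≡ 8. → (13, 8)
10G: (13, 8) + (18, 20). λ = (20 - 8)/(18 - 13) ≡ 12/5 mod 23. 5⁻¹ ≡ 14 (mod 23) since 5·14 = 70 ≡ 1, so λ ≡ 7.
  x = λ² - 13 - 18 = 49 - 31 ≡ 18; y = λ·(13 - 18) - 8 ≡ 3. → (18, 3)
11G: (18, 3) + (18, 20): same x and y₁ ≡ -y₂, so the sum is the point at infinity.
12G: the point at infinity + (18, 20) = (18, 20) (identity).

(18, 20)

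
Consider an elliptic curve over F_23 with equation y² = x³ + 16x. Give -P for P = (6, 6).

-(6, 6) = (6, -6 mod 23) = (6, 17).

(6, 17)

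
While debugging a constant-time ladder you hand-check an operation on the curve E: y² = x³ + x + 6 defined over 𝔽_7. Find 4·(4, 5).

Write Q = (4, 5).
Double-and-add on 4 = (100)₂. Start with Q = (4, 5) for the leading 1-bit.
double: tangent at (4, 5): λ = (3·4² + 1)/(2·5) ≡ 0/3. 3⁻¹ ≡ 5 (mod 7), so λ ≡ 0·5 ≡ 0.
  x = λ² - 4 - 4 = 0 - 8 ≡ 6; y = λ·(4 - 6) - 5 ≡ 2. → (6, 2)
double: tangent at (6, 2): λ = (3·6² + 1)/(2·2) ≡ 4/4. 4⁻¹ ≡ 2 (mod 7) since 4·2 = 8 ≡ 1, so λ ≡ 4·2 ≡ 1.
  x = λ² - 6 - 6 = 1 - 12 ≡ 3; y = λ·(6 - 3) - 2 ≡ 1. → (3, 1)

(3, 1)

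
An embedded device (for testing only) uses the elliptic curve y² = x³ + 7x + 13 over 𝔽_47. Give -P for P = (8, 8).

(8, 39)

-(8, 8) = (8, -8 mod 47) = (8, 39).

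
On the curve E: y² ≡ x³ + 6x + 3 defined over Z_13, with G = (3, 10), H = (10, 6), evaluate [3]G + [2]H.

(0, 9)

First 3G:
Repeated addition: build up to 3G.
2G: tangent at (3, 10): λ = (3·3² + 6)/(2·10) ≡ 7/7. 7⁻¹ ≡ 2 (mod 13), so λ ≡ 7·2 ≡ 1.
  x = λ² - 3 - 3 = 1 - 6 ≡ 8; y = λ·(3 - 8) - 10 ≡ 11. → (8, 11)
3G: (8, 11) + (3, 10). λ = (10 - 11)/(3 - 8) ≡ 12/8 mod 13. 8⁻¹ ≡ 5 (mod 13), so λ ≡ 8.
  x = λ² - 8 - 3 = 64 - 11 ≡ 1; y = λ·(8 - 1) - 11 ≡ 6. → (1, 6)
3G = (1, 6).
Next 2H:
Repeated addition: build up to 2H.
2H: tangent at (10, 6): λ = (3·10² + 6)/(2·6) ≡ 7/12. 12⁻¹ ≡ 12 (mod 13), so λ ≡ 7·12 ≡ 6.
  x = λ² - 10 - 10 = 36 - 20 ≡ 3; y = λ·(10 - 3) - 6 ≡ 10. → (3, 10)
2H = (3, 10).
Finally 3G + 2H:
(1, 6) + (3, 10). λ = (10 - 6)/(3 - 1) ≡ 4/2 mod 13. 2⁻¹ ≡ 7 (mod 13), so λ ≡ 2.
  x = λ² - 1 - 3 = 4 - 4 ≡ 0; y = λ·(1 - 0) - 6 ≡ 9. → (0, 9)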